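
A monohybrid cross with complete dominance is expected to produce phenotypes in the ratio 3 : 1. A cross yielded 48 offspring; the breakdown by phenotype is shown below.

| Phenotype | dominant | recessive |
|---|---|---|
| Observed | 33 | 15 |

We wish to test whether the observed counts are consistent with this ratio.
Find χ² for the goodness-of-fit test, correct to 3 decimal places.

1.000

Ratio total = 4. Expected counts: 48×3/4 = 36, 48×1/4 = 12.
dominant: (33 − 36)²/36 = 9/36 = 0.2500
recessive: (15 − 12)²/12 = 9/12 = 0.7500
Sum = 1.000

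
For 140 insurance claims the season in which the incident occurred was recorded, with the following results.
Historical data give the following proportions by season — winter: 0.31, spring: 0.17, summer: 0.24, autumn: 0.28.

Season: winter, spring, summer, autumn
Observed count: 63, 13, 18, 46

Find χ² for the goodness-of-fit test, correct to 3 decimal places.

Expected counts E_i = n·p_i: 140×0.31 = 43.4, 140×0.17 = 23.8, 140×0.24 = 33.6, 140×0.28 = 39.2.
χ² = (63−43.4)²/43.4 + (13−23.8)²/23.8 + (18−33.6)²/33.6 + (46−39.2)²/39.2
   = 8.8516 + 4.9008 + 7.2429 + 1.1796
Sum = 22.175

22.175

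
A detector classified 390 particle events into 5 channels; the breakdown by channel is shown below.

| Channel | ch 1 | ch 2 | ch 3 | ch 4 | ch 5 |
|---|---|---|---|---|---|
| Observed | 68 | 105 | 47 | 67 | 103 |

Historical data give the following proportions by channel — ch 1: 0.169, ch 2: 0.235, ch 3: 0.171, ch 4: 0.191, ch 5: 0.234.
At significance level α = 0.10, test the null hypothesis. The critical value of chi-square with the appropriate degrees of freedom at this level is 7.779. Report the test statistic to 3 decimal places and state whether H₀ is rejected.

10.088; reject

Expected counts E_i = n·p_i: 390×0.169 = 65.91, 390×0.235 = 91.65, 390×0.171 = 66.69, 390×0.191 = 74.49, 390×0.234 = 91.26.
cat         O        E   (O−E)²/E
ch 1       68    65.91     0.0663
ch 2      105    91.65     1.9446
ch 3       47    66.69     5.8134
ch 4       67    74.49     0.7531
ch 5      103    91.26     1.5103
Sum = 10.088
df = 4. Since 10.088 > 7.779, we reject H₀.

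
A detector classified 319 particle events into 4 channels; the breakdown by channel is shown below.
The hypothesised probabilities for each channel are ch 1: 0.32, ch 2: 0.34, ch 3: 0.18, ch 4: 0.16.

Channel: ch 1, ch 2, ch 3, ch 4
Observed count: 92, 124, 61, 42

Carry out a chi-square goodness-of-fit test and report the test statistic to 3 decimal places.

5.046

Expected counts E_i = n·p_i: 319×0.32 = 102.08, 319×0.34 = 108.46, 319×0.18 = 57.42, 319×0.16 = 51.04.
χ² = (92−102.08)²/102.08 + (124−108.46)²/108.46 + (61−57.42)²/57.42 + (42−51.04)²/51.04
   = 0.9954 + 2.2265 + 0.2232 + 1.6011
Sum = 5.046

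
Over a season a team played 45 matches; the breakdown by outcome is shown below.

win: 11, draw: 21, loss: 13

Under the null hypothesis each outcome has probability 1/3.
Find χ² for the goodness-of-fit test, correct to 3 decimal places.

3.733

Under H₀ each category has probability 1/3, so each expected count is 45/3 = 15.
cat         O        E   (O−E)²/E
win        11       15     1.0667
draw       21       15     2.4000
loss       13       15     0.2667
Sum = 3.733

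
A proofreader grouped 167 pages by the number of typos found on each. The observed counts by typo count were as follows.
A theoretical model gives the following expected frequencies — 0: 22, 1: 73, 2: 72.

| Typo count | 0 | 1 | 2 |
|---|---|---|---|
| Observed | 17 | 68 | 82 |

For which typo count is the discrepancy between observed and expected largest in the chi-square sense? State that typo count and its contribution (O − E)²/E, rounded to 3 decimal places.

2, 1.389

cat         O        E   (O−E)²/E
0          17       22     1.1364
1          68       73     0.3425
2          82       72     1.3889
The largest term is for 2: 1.389.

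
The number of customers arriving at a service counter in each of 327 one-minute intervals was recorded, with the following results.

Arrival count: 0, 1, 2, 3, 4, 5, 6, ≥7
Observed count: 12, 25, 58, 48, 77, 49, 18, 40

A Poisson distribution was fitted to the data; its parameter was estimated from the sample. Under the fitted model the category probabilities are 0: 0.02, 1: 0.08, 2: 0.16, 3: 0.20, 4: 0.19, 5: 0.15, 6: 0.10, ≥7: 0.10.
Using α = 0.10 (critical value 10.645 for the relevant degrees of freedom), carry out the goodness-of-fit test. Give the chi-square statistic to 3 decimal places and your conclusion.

21.653; reject

Expected counts E_i = n·p_i: 327×0.02 = 6.54, 327×0.08 = 26.16, 327×0.16 = 52.32, 327×0.20 = 65.4, 327×0.19 = 62.13, 327×0.15 = 49.05, 327×0.10 = 32.7, 327×0.10 = 32.7.
χ² = (12−6.54)²/6.54 + (25−26.16)²/26.16 + (58−52.32)²/52.32 + (48−65.4)²/65.4 + (77−62.13)²/62.13 + (49−49.05)²/49.05 + (18−32.7)²/32.7 + (40−32.7)²/32.7
   = 4.5583 + 0.0514 + 0.6166 + 4.6294 + 3.5589 + 0.0001 + 6.6083 + 1.6297
Sum = 21.653
df = 6. Since 21.653 > 10.645, we reject H₀.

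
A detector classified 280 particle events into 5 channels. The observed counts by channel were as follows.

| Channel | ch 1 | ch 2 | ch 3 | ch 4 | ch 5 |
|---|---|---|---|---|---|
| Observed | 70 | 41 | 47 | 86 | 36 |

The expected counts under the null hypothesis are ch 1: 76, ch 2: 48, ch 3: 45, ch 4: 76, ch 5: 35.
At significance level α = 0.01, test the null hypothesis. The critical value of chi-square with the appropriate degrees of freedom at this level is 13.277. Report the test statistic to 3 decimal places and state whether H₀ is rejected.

2.928; do not reject

ch 1: (70 − 76)²/76 = 36/76 = 0.4737
ch 2: (41 − 48)²/48 = 49/48 = 1.0208
ch 3: (47 − 45)²/45 = 4/45 = 0.0889
ch 4: (86 − 76)²/76 = 100/76 = 1.3158
ch 5: (36 − 35)²/35 = 1/35 = 0.0286
Sum = 2.928
df = 4. Since 2.928 < 13.277, we do not reject H₀.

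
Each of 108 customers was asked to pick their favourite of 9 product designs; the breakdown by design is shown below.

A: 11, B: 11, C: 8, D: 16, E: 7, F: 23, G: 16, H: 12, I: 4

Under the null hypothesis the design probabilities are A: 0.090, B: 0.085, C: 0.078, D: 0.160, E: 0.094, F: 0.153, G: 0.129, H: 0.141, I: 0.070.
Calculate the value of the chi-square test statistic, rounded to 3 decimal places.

Expected counts E_i = n·p_i: 108×0.090 = 9.72, 108×0.085 = 9.18, 108×0.078 = 8.424, 108×0.160 = 17.28, 108×0.094 = 10.152, 108×0.153 = 16.524, 108×0.129 = 13.932, 108×0.141 = 15.228, 108×0.070 = 7.56.
A: (11 − 9.72)²/9.72 = 1.6384/9.72 = 0.1686
B: (11 − 9.18)²/9.18 = 3.3124/9.18 = 0.3608
C: (8 − 8.424)²/8.424 = 0.179776/8.424 = 0.0213
D: (16 − 17.28)²/17.28 = 1.6384/17.28 = 0.0948
E: (7 − 10.152)²/10.152 = 9.935104/10.152 = 0.9786
F: (23 − 16.524)²/16.524 = 41.938576/16.524 = 2.5380
G: (16 − 13.932)²/13.932 = 4.276624/13.932 = 0.3070
H: (12 − 15.228)²/15.228 = 10.419984/15.228 = 0.6843
I: (4 − 7.56)²/7.56 = 12.6736/7.56 = 1.6764
Sum = 6.830

6.830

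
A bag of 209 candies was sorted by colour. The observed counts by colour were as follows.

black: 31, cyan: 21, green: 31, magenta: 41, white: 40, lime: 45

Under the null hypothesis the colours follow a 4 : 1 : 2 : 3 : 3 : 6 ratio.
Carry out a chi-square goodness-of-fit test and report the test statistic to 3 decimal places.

26.720

Ratio total = 19. Expected counts: 209×4/19 = 44, 209×1/19 = 11, 209×2/19 = 22, 209×3/19 = 33, 209×3/19 = 33, 209×6/19 = 66.
χ² = (31−44)²/44 + (21−11)²/11 + (31−22)²/22 + (41−33)²/33 + (40−33)²/33 + (45−66)²/66
   = 3.8409 + 9.0909 + 3.6818 + 1.9394 + 1.4848 + 6.6818
Sum = 26.720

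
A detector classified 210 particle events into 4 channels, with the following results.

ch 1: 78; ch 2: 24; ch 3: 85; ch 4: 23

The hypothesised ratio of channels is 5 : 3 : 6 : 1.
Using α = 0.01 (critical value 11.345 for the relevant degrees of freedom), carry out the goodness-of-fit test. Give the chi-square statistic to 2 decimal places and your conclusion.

Ratio total = 15. Expected counts: 210×5/15 = 70, 210×3/15 = 42, 210×6/15 = 84, 210×1/15 = 14.
χ² = (78−70)²/70 + (24−42)²/42 + (85−84)²/84 + (23−14)²/14
   = 0.914 + 7.714 + 0.012 + 5.786
Sum = 14.43
df = 3. Since 14.43 > 11.345, we reject H₀.

14.43; reject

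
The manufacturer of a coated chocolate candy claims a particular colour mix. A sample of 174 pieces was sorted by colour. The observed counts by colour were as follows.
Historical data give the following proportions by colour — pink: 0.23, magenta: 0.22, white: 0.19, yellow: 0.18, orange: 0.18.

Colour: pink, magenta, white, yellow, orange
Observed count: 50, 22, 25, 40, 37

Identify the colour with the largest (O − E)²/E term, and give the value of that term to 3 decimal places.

magenta, 6.924

Expected counts E_i = n·p_i: 174×0.23 = 40.02, 174×0.22 = 38.28, 174×0.19 = 33.06, 174×0.18 = 31.32, 174×0.18 = 31.32.
pink: (50 − 40.02)²/40.02 = 99.6004/40.02 = 2.4888
magenta: (22 − 38.28)²/38.28 = 265.0384/38.28 = 6.9237
white: (25 − 33.06)²/33.06 = 64.9636/33.06 = 1.9650
yellow: (40 − 31.32)²/31.32 = 75.3424/31.32 = 2.4056
orange: (37 − 31.32)²/31.32 = 32.2624/31.32 = 1.0301
The largest term is for magenta: 6.924.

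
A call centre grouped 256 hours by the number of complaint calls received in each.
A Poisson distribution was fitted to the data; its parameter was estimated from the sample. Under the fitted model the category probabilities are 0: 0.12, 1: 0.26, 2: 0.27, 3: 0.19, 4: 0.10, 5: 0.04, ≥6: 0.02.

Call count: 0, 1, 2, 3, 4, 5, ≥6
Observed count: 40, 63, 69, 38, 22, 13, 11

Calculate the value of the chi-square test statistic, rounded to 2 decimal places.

13.32

Expected counts E_i = n·p_i: 256×0.12 = 30.72, 256×0.26 = 66.56, 256×0.27 = 69.12, 256×0.19 = 48.64, 256×0.10 = 25.6, 256×0.04 = 10.24, 256×0.02 = 5.12.
cat         O        E   (O−E)²/E
0          40    30.72      2.803
1          63    66.56      0.190
2          69    69.12      0.000
3          38    48.64      2.328
4          22     25.6      0.506
5          13    10.24      0.744
≥6         11     5.12      6.753
Sum = 13.32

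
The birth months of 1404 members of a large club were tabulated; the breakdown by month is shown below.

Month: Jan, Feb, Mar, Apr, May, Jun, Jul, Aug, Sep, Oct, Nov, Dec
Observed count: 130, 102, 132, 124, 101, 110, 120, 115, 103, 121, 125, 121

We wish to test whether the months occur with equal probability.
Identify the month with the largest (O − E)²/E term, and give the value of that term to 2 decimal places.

May, 2.19

Expected count for each of the 12 categories: 1404/12 = 117.
χ² = (130−117)²/117 + (102−117)²/117 + (132−117)²/117 + (124−117)²/117 + (101−117)²/117 + (110−117)²/117 + (120−117)²/117 + (115−117)²/117 + (103−117)²/117 + (121−117)²/117 + (125−117)²/117 + (121−117)²/117
   = 1.444 + 1.923 + 1.923 + 0.419 + 2.188 + 0.419 + 0.077 + 0.034 + 1.675 + 0.137 + 0.547 + 0.137
The largest term is for May: 2.19.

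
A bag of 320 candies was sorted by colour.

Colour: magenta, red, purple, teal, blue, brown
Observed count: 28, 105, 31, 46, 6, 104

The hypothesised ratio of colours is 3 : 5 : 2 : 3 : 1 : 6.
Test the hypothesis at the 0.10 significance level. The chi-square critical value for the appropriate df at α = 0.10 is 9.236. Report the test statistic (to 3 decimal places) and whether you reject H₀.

Ratio total = 20. Expected counts: 320×3/20 = 48, 320×5/20 = 80, 320×2/20 = 32, 320×3/20 = 48, 320×1/20 = 16, 320×6/20 = 96.
χ² = (28−48)²/48 + (105−80)²/80 + (31−32)²/32 + (46−48)²/48 + (6−16)²/16 + (104−96)²/96
   = 8.3333 + 7.8125 + 0.0313 + 0.0833 + 6.2500 + 0.6667
Sum = 23.177
df = 5. Since 23.177 > 9.236, we reject H₀.

23.177; reject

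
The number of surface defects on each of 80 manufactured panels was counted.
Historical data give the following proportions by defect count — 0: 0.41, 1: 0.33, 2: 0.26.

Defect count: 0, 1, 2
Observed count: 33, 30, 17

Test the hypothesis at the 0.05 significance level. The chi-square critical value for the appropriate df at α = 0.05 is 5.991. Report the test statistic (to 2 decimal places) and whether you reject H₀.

Expected counts E_i = n·p_i: 80×0.41 = 32.8, 80×0.33 = 26.4, 80×0.26 = 20.8.
χ² = (33−32.8)²/32.8 + (30−26.4)²/26.4 + (17−20.8)²/20.8
   = 0.001 + 0.491 + 0.694
Sum = 1.19
df = 2. Since 1.19 < 5.991, we do not reject H₀.

1.19; do not reject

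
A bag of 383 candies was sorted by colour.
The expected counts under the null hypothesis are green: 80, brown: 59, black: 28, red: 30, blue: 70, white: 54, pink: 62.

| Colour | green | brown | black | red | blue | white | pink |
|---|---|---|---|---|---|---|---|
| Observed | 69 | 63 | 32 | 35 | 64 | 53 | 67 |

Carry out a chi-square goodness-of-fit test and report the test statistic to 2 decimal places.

4.12

χ² = (69−80)²/80 + (63−59)²/59 + (32−28)²/28 + (35−30)²/30 + (64−70)²/70 + (53−54)²/54 + (67−62)²/62
   = 1.513 + 0.271 + 0.571 + 0.833 + 0.514 + 0.019 + 0.403
Sum = 4.12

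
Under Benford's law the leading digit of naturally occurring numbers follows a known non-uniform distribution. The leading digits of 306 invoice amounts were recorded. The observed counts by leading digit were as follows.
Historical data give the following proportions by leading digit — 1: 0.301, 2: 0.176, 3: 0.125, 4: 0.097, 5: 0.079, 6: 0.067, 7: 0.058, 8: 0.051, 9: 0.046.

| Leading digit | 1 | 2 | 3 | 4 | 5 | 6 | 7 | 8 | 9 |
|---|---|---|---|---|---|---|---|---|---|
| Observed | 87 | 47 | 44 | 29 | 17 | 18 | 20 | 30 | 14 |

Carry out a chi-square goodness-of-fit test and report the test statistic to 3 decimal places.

18.033

Expected counts E_i = n·p_i: 306×0.301 = 92.106, 306×0.176 = 53.856, 306×0.125 = 38.25, 306×0.097 = 29.682, 306×0.079 = 24.174, 306×0.067 = 20.502, 306×0.058 = 17.748, 306×0.051 = 15.606, 306×0.046 = 14.076.
cat         O        E   (O−E)²/E
1          87   92.106     0.2831
2          47   53.856     0.8728
3          44    38.25     0.8644
4          29   29.682     0.0157
5          17   24.174     2.1290
6          18   20.502     0.3053
7          20   17.748     0.2858
8          30   15.606    13.2761
9          14   14.076     0.0004
Sum = 18.033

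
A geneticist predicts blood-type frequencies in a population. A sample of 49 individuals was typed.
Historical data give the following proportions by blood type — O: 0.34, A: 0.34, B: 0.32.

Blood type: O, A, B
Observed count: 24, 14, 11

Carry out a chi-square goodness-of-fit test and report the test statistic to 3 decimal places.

Expected counts E_i = n·p_i: 49×0.34 = 16.66, 49×0.34 = 16.66, 49×0.32 = 15.68.
cat         O        E   (O−E)²/E
O          24    16.66     3.2338
A          14    16.66     0.4247
B          11    15.68     1.3968
Sum = 5.055

5.055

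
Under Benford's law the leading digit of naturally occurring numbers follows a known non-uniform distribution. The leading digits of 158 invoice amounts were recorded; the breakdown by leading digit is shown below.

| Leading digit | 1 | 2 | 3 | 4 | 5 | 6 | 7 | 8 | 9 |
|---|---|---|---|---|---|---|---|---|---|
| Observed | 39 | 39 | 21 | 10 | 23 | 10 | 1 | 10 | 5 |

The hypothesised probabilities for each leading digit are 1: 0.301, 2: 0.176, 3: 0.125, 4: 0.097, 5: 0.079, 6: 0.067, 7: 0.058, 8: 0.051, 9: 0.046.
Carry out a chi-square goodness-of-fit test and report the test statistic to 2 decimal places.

25.32

Expected counts E_i = n·p_i: 158×0.301 = 47.558, 158×0.176 = 27.808, 158×0.125 = 19.75, 158×0.097 = 15.326, 158×0.079 = 12.482, 158×0.067 = 10.586, 158×0.058 = 9.164, 158×0.051 = 8.058, 158×0.046 = 7.268.
χ² = (39−47.558)²/47.558 + (39−27.808)²/27.808 + (21−19.75)²/19.75 + (10−15.326)²/15.326 + (23−12.482)²/12.482 + (10−10.586)²/10.586 + (1−9.164)²/9.164 + (10−8.058)²/8.058 + (5−7.268)²/7.268
   = 1.540 + 4.504 + 0.079 + 1.851 + 8.863 + 0.032 + 7.273 + 0.468 + 0.708
Sum = 25.32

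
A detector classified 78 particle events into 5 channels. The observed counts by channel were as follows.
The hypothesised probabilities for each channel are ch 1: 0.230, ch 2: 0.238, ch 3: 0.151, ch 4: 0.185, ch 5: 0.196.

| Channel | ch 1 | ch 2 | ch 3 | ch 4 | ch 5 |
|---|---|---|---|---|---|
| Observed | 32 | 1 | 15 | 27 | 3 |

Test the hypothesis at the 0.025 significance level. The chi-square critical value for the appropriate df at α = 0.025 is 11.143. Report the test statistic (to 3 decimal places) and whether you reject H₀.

49.345; reject

Expected counts E_i = n·p_i: 78×0.230 = 17.94, 78×0.238 = 18.564, 78×0.151 = 11.778, 78×0.185 = 14.43, 78×0.196 = 15.288.
cat         O        E   (O−E)²/E
ch 1       32    17.94    11.0192
ch 2        1   18.564    16.6179
ch 3       15   11.778     0.8814
ch 4       27    14.43    10.9498
ch 5        3   15.288     9.8767
Sum = 49.345
df = 4. Since 49.345 > 11.143, we reject H₀.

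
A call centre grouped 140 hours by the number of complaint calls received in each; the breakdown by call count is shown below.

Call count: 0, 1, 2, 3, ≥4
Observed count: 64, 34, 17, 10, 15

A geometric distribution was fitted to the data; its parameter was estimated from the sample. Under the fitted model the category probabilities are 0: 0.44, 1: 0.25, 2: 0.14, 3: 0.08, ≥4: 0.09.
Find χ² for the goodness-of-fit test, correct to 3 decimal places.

Expected counts E_i = n·p_i: 140×0.44 = 61.6, 140×0.25 = 35, 140×0.14 = 19.6, 140×0.08 = 11.2, 140×0.09 = 12.6.
χ² = (64−61.6)²/61.6 + (34−35)²/35 + (17−19.6)²/19.6 + (10−11.2)²/11.2 + (15−12.6)²/12.6
   = 0.0935 + 0.0286 + 0.3449 + 0.1286 + 0.4571
Sum = 1.053

1.053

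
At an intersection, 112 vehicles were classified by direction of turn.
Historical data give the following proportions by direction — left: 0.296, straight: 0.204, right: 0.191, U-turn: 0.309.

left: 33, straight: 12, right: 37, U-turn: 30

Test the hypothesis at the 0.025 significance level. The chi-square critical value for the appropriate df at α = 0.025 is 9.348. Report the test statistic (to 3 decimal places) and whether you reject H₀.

17.153; reject

Expected counts E_i = n·p_i: 112×0.296 = 33.152, 112×0.204 = 22.848, 112×0.191 = 21.392, 112×0.309 = 34.608.
left: (33 − 33.152)²/33.152 = 0.023104/33.152 = 0.0007
straight: (12 − 22.848)²/22.848 = 117.679104/22.848 = 5.1505
right: (37 − 21.392)²/21.392 = 243.609664/21.392 = 11.3879
U-turn: (30 − 34.608)²/34.608 = 21.233664/34.608 = 0.6135
Sum = 17.153
df = 3. Since 17.153 > 9.348, we reject H₀.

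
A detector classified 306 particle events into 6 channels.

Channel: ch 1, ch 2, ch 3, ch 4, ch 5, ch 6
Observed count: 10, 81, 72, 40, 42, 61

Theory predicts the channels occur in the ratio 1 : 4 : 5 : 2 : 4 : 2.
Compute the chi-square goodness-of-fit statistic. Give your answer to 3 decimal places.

39.797

Ratio total = 18. Expected counts: 306×1/18 = 17, 306×4/18 = 68, 306×5/18 = 85, 306×2/18 = 34, 306×4/18 = 68, 306×2/18 = 34.
cat         O        E   (O−E)²/E
ch 1       10       17     2.8824
ch 2       81       68     2.4853
ch 3       72       85     1.9882
ch 4       40       34     1.0588
ch 5       42       68     9.9412
ch 6       61       34    21.4412
Sum = 39.797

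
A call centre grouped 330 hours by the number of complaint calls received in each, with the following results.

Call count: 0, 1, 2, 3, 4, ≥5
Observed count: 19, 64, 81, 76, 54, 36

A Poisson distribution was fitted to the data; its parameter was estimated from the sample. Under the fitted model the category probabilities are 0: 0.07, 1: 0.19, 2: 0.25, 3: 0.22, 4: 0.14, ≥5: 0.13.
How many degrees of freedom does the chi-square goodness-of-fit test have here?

There are k = 6 categories and 1 parameter estimated from the data, so df = 6 − 1 − 1 = 4.

4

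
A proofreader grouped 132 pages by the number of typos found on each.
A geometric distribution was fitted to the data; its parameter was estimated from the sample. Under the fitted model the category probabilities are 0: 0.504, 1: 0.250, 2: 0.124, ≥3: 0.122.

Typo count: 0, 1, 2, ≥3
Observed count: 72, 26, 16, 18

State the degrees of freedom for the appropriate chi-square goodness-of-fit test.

There are k = 4 categories and 1 parameter estimated from the data, so df = 4 − 1 − 1 = 2.

2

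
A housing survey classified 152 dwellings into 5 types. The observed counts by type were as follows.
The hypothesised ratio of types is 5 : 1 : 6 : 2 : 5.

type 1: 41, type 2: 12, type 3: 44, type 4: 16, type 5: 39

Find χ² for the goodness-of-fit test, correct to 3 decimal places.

Ratio total = 19. Expected counts: 152×5/19 = 40, 152×1/19 = 8, 152×6/19 = 48, 152×2/19 = 16, 152×5/19 = 40.
cat         O        E   (O−E)²/E
type 1     41       40     0.0250
type 2     12        8     2.0000
type 3     44       48     0.3333
type 4     16       16     0.0000
type 5     39       40     0.0250
Sum = 2.383

2.383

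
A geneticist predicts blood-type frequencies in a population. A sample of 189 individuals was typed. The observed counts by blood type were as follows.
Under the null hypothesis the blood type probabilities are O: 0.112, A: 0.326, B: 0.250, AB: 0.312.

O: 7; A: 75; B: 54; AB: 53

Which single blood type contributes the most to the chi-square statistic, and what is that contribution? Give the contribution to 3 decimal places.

Expected counts E_i = n·p_i: 189×0.112 = 21.168, 189×0.326 = 61.614, 189×0.250 = 47.25, 189×0.312 = 58.968.
χ² = (7−21.168)²/21.168 + (75−61.614)²/61.614 + (54−47.25)²/47.25 + (53−58.968)²/58.968
   = 9.4828 + 2.9082 + 0.9643 + 0.6040
The largest term is for O: 9.483.

O, 9.483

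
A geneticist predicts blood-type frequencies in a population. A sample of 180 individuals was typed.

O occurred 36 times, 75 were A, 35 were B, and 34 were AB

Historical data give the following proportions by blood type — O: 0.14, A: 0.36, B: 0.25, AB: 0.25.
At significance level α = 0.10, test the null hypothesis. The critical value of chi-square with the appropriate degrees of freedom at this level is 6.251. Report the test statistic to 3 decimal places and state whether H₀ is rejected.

Expected counts E_i = n·p_i: 180×0.14 = 25.2, 180×0.36 = 64.8, 180×0.25 = 45, 180×0.25 = 45.
O: (36 − 25.2)²/25.2 = 116.64/25.2 = 4.6286
A: (75 − 64.8)²/64.8 = 104.04/64.8 = 1.6056
B: (35 − 45)²/45 = 100/45 = 2.2222
AB: (34 − 45)²/45 = 121/45 = 2.6889
Sum = 11.145
df = 3. Since 11.145 > 6.251, we reject H₀.

11.145; reject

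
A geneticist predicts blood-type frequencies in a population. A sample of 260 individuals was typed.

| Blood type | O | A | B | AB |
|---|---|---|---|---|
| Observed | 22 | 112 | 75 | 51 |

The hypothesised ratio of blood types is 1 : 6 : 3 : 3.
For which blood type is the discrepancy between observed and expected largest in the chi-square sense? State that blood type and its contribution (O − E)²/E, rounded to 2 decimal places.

Ratio total = 13. Expected counts: 260×1/13 = 20, 260×6/13 = 120, 260×3/13 = 60, 260×3/13 = 60.
cat         O        E   (O−E)²/E
O          22       20      0.200
A         112      120      0.533
B          75       60      3.750
AB         51       60      1.350
The largest term is for B: 3.75.

B, 3.75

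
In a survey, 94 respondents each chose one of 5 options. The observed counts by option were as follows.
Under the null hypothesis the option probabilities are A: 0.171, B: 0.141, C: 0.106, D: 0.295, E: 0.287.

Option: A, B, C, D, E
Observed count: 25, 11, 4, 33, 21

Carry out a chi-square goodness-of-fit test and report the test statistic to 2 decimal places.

11.24

Expected counts E_i = n·p_i: 94×0.171 = 16.074, 94×0.141 = 13.254, 94×0.106 = 9.964, 94×0.295 = 27.73, 94×0.287 = 26.978.
χ² = (25−16.074)²/16.074 + (11−13.254)²/13.254 + (4−9.964)²/9.964 + (33−27.73)²/27.73 + (21−26.978)²/26.978
   = 4.957 + 0.383 + 3.570 + 1.002 + 1.325
Sum = 11.24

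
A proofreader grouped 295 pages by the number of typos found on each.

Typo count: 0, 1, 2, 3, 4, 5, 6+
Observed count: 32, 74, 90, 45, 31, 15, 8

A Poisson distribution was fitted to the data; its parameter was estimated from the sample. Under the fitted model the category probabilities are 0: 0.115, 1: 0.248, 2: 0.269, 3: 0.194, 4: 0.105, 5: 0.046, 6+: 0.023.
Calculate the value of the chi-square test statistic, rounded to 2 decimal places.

Expected counts E_i = n·p_i: 295×0.115 = 33.925, 295×0.248 = 73.16, 295×0.269 = 79.355, 295×0.194 = 57.23, 295×0.105 = 30.975, 295×0.046 = 13.57, 295×0.023 = 6.785.
0: (32 − 33.925)²/33.925 = 3.705625/33.925 = 0.109
1: (74 − 73.16)²/73.16 = 0.7056/73.16 = 0.010
2: (90 − 79.355)²/79.355 = 113.316025/79.355 = 1.428
3: (45 − 57.23)²/57.23 = 149.5729/57.23 = 2.614
4: (31 − 30.975)²/30.975 = 0.000625/30.975 = 0.000
5: (15 − 13.57)²/13.57 = 2.0449/13.57 = 0.151
6+: (8 − 6.785)²/6.785 = 1.476225/6.785 = 0.218
Sum = 4.53

4.53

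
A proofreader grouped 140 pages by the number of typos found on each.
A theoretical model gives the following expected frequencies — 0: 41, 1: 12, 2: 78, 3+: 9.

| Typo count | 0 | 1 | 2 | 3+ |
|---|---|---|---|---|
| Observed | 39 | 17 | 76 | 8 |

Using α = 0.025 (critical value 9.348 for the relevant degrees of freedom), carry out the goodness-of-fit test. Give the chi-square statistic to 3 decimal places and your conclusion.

0: (39 − 41)²/41 = 4/41 = 0.0976
1: (17 − 12)²/12 = 25/12 = 2.0833
2: (76 − 78)²/78 = 4/78 = 0.0513
3+: (8 − 9)²/9 = 1/9 = 0.1111
Sum = 2.343
df = 3. Since 2.343 < 9.348, we do not reject H₀.

2.343; do not reject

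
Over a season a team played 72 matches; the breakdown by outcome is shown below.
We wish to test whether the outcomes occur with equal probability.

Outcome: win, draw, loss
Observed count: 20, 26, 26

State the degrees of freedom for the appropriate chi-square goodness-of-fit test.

2

There are k = 3 categories and no parameters were estimated from the data, so df = 3 − 1 = 2.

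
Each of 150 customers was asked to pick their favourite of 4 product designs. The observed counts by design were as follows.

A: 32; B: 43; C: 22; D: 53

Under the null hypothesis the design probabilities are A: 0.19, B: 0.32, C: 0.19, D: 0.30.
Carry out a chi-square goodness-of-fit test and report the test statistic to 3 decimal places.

Expected counts E_i = n·p_i: 150×0.19 = 28.5, 150×0.32 = 48, 150×0.19 = 28.5, 150×0.30 = 45.
cat         O        E   (O−E)²/E
A          32     28.5     0.4298
B          43       48     0.5208
C          22     28.5     1.4825
D          53       45     1.4222
Sum = 3.855

3.855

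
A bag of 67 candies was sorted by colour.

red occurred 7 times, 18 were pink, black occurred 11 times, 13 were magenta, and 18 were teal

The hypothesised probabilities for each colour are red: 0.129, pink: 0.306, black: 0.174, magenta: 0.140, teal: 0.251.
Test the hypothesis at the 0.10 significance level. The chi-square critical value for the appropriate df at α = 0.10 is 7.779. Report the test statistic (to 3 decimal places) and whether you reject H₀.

Expected counts E_i = n·p_i: 67×0.129 = 8.643, 67×0.306 = 20.502, 67×0.174 = 11.658, 67×0.140 = 9.38, 67×0.251 = 16.817.
χ² = (7−8.643)²/8.643 + (18−20.502)²/20.502 + (11−11.658)²/11.658 + (13−9.38)²/9.38 + (18−16.817)²/16.817
   = 0.3123 + 0.3053 + 0.0371 + 1.3971 + 0.0832
Sum = 2.135
df = 4. Since 2.135 < 7.779, we do not reject H₀.

2.135; do not reject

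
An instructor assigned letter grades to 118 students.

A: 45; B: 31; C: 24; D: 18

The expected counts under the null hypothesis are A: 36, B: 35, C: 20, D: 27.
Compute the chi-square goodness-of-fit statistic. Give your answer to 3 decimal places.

6.507

A: (45 − 36)²/36 = 81/36 = 2.2500
B: (31 − 35)²/35 = 16/35 = 0.4571
C: (24 − 20)²/20 = 16/20 = 0.8000
D: (18 − 27)²/27 = 81/27 = 3.0000
Sum = 6.507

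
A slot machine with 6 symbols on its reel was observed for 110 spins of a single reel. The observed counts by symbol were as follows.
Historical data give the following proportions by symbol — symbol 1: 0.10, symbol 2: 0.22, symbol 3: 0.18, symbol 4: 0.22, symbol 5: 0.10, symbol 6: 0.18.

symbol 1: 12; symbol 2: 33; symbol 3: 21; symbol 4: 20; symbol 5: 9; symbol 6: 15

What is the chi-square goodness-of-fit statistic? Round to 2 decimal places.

Expected counts E_i = n·p_i: 110×0.10 = 11, 110×0.22 = 24.2, 110×0.18 = 19.8, 110×0.22 = 24.2, 110×0.10 = 11, 110×0.18 = 19.8.
cat           O        E   (O−E)²/E
symbol 1     12       11      0.091
symbol 2     33     24.2      3.200
symbol 3     21     19.8      0.073
symbol 4     20     24.2      0.729
symbol 5      9       11      0.364
symbol 6     15     19.8      1.164
Sum = 5.62

5.62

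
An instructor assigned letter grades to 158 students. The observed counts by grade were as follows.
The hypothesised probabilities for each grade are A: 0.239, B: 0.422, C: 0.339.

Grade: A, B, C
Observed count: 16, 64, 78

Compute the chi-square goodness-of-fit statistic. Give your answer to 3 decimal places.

23.799

Expected counts E_i = n·p_i: 158×0.239 = 37.762, 158×0.422 = 66.676, 158×0.339 = 53.562.
cat         O        E   (O−E)²/E
A          16   37.762    12.5413
B          64   66.676     0.1074
C          78   53.562    11.1500
Sum = 23.799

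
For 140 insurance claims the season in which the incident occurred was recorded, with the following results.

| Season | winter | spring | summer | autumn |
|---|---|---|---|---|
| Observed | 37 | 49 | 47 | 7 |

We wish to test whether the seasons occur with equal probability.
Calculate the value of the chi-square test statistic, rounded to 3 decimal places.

Under H₀ each category has probability 1/4, so each expected count is 140/4 = 35.
cat         O        E   (O−E)²/E
winter     37       35     0.1143
spring     49       35     5.6000
summer     47       35     4.1143
autumn      7       35    22.4000
Sum = 32.229

32.229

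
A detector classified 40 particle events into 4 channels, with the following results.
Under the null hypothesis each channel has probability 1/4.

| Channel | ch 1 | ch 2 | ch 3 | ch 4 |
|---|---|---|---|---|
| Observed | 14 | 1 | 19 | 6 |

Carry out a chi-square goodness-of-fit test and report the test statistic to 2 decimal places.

19.40

Expected count for each of the 4 categories: 40/4 = 10.
ch 1: (14 − 10)²/10 = 16/10 = 1.600
ch 2: (1 − 10)²/10 = 81/10 = 8.100
ch 3: (19 − 10)²/10 = 81/10 = 8.100
ch 4: (6 − 10)²/10 = 16/10 = 1.600
Sum = 19.40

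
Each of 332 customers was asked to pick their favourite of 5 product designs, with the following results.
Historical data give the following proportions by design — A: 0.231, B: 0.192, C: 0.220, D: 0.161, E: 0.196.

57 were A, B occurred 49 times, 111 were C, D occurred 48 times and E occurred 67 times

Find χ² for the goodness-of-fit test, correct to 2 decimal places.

28.81

Expected counts E_i = n·p_i: 332×0.231 = 76.692, 332×0.192 = 63.744, 332×0.220 = 73.04, 332×0.161 = 53.452, 332×0.196 = 65.072.
cat         O        E   (O−E)²/E
A          57   76.692      5.056
B          49   63.744      3.410
C         111    73.04     19.728
D          48   53.452      0.556
E          67   65.072      0.057
Sum = 28.81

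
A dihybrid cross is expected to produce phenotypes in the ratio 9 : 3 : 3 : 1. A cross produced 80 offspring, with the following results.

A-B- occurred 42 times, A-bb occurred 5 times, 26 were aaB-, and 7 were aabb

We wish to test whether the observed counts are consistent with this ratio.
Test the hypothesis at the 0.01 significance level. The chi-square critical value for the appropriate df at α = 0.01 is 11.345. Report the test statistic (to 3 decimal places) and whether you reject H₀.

15.733; reject

Ratio total = 16. Expected counts: 80×9/16 = 45, 80×3/16 = 15, 80×3/16 = 15, 80×1/16 = 5.
χ² = (42−45)²/45 + (5−15)²/15 + (26−15)²/15 + (7−5)²/5
   = 0.2000 + 6.6667 + 8.0667 + 0.8000
Sum = 15.733
df = 3. Since 15.733 > 11.345, we reject H₀.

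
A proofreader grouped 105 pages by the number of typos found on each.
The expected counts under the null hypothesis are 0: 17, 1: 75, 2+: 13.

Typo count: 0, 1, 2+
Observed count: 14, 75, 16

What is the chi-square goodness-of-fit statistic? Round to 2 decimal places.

1.22

χ² = (14−17)²/17 + (75−75)²/75 + (16−13)²/13
   = 0.529 + 0.000 + 0.692
Sum = 1.22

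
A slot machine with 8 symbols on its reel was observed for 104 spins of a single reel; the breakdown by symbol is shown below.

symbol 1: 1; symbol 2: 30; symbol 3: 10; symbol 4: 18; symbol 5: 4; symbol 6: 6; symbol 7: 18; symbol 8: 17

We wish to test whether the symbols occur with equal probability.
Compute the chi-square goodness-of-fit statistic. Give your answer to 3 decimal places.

49.077

Expected count for each of the 8 categories: 104/8 = 13.
cat           O        E   (O−E)²/E
symbol 1      1       13    11.0769
symbol 2     30       13    22.2308
symbol 3     10       13     0.6923
symbol 4     18       13     1.9231
symbol 5      4       13     6.2308
symbol 6      6       13     3.7692
symbol 7     18       13     1.9231
symbol 8     17       13     1.2308
Sum = 49.077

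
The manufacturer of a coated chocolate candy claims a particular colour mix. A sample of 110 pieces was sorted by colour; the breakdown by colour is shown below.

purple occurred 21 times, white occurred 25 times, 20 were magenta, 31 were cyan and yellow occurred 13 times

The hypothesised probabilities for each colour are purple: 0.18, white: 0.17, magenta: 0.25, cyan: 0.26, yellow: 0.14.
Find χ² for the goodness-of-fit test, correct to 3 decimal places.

4.816

Expected counts E_i = n·p_i: 110×0.18 = 19.8, 110×0.17 = 18.7, 110×0.25 = 27.5, 110×0.26 = 28.6, 110×0.14 = 15.4.
purple: (21 − 19.8)²/19.8 = 1.44/19.8 = 0.0727
white: (25 − 18.7)²/18.7 = 39.69/18.7 = 2.1225
magenta: (20 − 27.5)²/27.5 = 56.25/27.5 = 2.0455
cyan: (31 − 28.6)²/28.6 = 5.76/28.6 = 0.2014
yellow: (13 − 15.4)²/15.4 = 5.76/15.4 = 0.3740
Sum = 4.816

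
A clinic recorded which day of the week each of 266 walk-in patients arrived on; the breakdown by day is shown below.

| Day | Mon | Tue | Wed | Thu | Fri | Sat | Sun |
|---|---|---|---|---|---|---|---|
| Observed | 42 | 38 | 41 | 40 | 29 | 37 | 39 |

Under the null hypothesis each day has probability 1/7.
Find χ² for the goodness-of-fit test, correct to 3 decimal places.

2.947

Expected count for each of the 7 categories: 266/7 = 38.
χ² = (42−38)²/38 + (38−38)²/38 + (41−38)²/38 + (40−38)²/38 + (29−38)²/38 + (37−38)²/38 + (39−38)²/38
   = 0.4211 + 0.0000 + 0.2368 + 0.1053 + 2.1316 + 0.0263 + 0.0263
Sum = 2.947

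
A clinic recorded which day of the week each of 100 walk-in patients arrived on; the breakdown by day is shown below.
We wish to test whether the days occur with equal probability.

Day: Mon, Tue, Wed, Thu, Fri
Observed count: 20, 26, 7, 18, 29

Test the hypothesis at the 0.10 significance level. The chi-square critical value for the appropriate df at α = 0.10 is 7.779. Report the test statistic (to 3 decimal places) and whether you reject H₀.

Expected count for each of the 5 categories: 100/5 = 20.
cat         O        E   (O−E)²/E
Mon        20       20     0.0000
Tue        26       20     1.8000
Wed         7       20     8.4500
Thu        18       20     0.2000
Fri        29       20     4.0500
Sum = 14.500
df = 4. Since 14.500 > 7.779, we reject H₀.

14.500; reject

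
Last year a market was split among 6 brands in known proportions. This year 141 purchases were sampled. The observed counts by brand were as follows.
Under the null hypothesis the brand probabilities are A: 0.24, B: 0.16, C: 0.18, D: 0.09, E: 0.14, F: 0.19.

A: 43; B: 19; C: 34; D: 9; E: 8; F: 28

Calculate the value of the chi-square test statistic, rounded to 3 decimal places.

Expected counts E_i = n·p_i: 141×0.24 = 33.84, 141×0.16 = 22.56, 141×0.18 = 25.38, 141×0.09 = 12.69, 141×0.14 = 19.74, 141×0.19 = 26.79.
A: (43 − 33.84)²/33.84 = 83.9056/33.84 = 2.4795
B: (19 − 22.56)²/22.56 = 12.6736/22.56 = 0.5618
C: (34 − 25.38)²/25.38 = 74.3044/25.38 = 2.9277
D: (9 − 12.69)²/12.69 = 13.6161/12.69 = 1.0730
E: (8 − 19.74)²/19.74 = 137.8276/19.74 = 6.9821
F: (28 − 26.79)²/26.79 = 1.4641/26.79 = 0.0547
Sum = 14.079

14.079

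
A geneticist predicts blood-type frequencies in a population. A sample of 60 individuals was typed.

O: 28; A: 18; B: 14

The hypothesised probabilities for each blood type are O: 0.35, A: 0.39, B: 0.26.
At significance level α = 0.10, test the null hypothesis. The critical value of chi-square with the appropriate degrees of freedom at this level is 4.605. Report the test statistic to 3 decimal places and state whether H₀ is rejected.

Expected counts E_i = n·p_i: 60×0.35 = 21, 60×0.39 = 23.4, 60×0.26 = 15.6.
cat         O        E   (O−E)²/E
O          28       21     2.3333
A          18     23.4     1.2462
B          14     15.6     0.1641
Sum = 3.744
df = 2. Since 3.744 < 4.605, we do not reject H₀.

3.744; do not reject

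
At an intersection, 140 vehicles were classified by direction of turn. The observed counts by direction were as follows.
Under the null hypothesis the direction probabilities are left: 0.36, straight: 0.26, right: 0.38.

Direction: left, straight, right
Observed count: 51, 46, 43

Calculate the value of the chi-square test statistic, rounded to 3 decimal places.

Expected counts E_i = n·p_i: 140×0.36 = 50.4, 140×0.26 = 36.4, 140×0.38 = 53.2.
left: (51 − 50.4)²/50.4 = 0.36/50.4 = 0.0071
straight: (46 − 36.4)²/36.4 = 92.16/36.4 = 2.5319
right: (43 − 53.2)²/53.2 = 104.04/53.2 = 1.9556
Sum = 4.495

4.495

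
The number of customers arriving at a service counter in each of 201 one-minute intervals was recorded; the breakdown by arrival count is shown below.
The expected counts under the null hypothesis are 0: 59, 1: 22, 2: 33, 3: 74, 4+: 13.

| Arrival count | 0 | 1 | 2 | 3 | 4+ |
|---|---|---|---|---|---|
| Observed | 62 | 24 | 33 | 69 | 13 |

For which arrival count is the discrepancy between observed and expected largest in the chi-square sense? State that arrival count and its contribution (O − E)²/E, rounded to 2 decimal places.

3, 0.34

χ² = (62−59)²/59 + (24−22)²/22 + (33−33)²/33 + (69−74)²/74 + (13−13)²/13
   = 0.153 + 0.182 + 0.000 + 0.338 + 0.000
The largest term is for 3: 0.34.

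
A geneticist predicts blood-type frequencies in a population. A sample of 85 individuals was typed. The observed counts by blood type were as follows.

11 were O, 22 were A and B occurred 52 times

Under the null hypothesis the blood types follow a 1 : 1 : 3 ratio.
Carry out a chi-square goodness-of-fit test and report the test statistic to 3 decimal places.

Ratio total = 5. Expected counts: 85×1/5 = 17, 85×1/5 = 17, 85×3/5 = 51.
χ² = (11−17)²/17 + (22−17)²/17 + (52−51)²/51
   = 2.1176 + 1.4706 + 0.0196
Sum = 3.608

3.608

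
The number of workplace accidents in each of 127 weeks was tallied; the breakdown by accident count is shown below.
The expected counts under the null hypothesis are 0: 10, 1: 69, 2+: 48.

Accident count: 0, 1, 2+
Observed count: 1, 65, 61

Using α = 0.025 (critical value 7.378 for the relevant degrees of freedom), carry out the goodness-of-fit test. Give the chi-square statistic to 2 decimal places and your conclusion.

0: (1 − 10)²/10 = 81/10 = 8.100
1: (65 − 69)²/69 = 16/69 = 0.232
2+: (61 − 48)²/48 = 169/48 = 3.521
Sum = 11.85
df = 2. Since 11.85 > 7.378, we reject H₀.

11.85; reject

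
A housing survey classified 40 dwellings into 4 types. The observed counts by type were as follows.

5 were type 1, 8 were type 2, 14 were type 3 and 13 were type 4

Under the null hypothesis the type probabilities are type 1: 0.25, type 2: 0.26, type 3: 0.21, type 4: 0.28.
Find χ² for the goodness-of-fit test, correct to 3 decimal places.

Expected counts E_i = n·p_i: 40×0.25 = 10, 40×0.26 = 10.4, 40×0.21 = 8.4, 40×0.28 = 11.2.
cat         O        E   (O−E)²/E
type 1      5       10     2.5000
type 2      8     10.4     0.5538
type 3     14      8.4     3.7333
type 4     13     11.2     0.2893
Sum = 7.076

7.076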